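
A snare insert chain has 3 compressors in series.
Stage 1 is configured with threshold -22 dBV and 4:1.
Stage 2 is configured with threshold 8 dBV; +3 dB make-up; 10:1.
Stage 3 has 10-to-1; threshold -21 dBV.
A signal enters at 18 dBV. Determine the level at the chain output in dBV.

Stage 1: overshoot 40 dB → 40/4 = 10 dB → -12 dBV.
Stage 2: -12 dBV is at or below the 8 dBV threshold — no compression; make-up brings it to -9 dBV.
Stage 3: -9 dBV is 12 dB over -21 dBV; at 10:1 that becomes 1.2 dB over, giving -19.8 dBV.

-19.8 dBV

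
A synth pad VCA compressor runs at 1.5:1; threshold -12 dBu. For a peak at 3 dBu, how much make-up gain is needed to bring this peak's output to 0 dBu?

Without make-up, output = threshold + overshoot/1.5 = -12 + 10 = -2 dBu.
Gap to target: 2 dB.

2 dB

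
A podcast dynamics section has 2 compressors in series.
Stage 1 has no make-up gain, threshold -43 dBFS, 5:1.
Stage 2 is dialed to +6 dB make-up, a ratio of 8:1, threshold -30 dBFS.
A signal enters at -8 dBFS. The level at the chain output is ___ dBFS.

Stage 1: -8 dBFS is 35 dB over -43 dBFS; at 5:1 that becomes 7 dB over, giving -36 dBFS.
Stage 2: -36 dBFS is at or below the -30 dBFS threshold — no compression; make-up brings it to -30 dBFS.

-30 dBFS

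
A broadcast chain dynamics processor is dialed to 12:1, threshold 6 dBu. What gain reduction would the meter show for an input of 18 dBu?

The signal is 12 dB above threshold.
At 12:1, output sits 12/12 = 1 dB above threshold.
Gain reduction = 12 − 1 = 11 dB.

11 dB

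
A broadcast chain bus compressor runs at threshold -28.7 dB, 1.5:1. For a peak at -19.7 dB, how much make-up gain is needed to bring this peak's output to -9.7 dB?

The peak compresses to -28.7 + 9/1.5 = -22.7 dB.
To reach -9.7 dB requires -9.7 − (-22.7) = 13 dB of make-up.

13 dB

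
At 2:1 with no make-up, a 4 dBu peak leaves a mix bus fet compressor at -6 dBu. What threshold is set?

-16 dBu

Input is 20 dB above T (since output overshoot × R = input overshoot: (-6 − T)·2 = 4 − T gives T = -16 dBu).
Check: -16 + (4 − (-16))/2 = -16 + 10 = -6 dBu. ✓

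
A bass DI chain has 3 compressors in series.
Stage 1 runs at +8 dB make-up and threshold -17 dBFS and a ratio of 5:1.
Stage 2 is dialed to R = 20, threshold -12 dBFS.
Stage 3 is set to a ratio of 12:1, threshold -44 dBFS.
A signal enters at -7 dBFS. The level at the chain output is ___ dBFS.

Stage 1: -7 dBFS is 10 dB over -17 dBFS; at 5:1 that becomes 2 dB over, giving -15 dBFS; +8 dB make-up → -7 dBFS.
Stage 2: -7 dBFS is 5 dB over -12 dBFS; at 20:1 that becomes 0.25 dB over, giving -11.75 dBFS.
Stage 3: -11.75 dBFS is 32.25 dB over -44 dBFS; at 12:1 that becomes 2.6875 dB over, giving -41.3125 dBFS.

-41.3125 dBFS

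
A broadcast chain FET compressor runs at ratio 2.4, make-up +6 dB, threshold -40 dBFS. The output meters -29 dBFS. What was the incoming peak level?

Before make-up, the level was -29 − 6 = -35 dBFS.
Post-compression overshoot = -35 − (-40) = 5 dB.
Undo the ratio: input overshoot = 5 × 2.4 = 12 dB, giving input = -28 dBFS.

-28 dBFS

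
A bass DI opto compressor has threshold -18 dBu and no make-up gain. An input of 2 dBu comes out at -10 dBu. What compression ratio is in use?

2.5:1

Input overshoot = 2 − (-18) = 20 dB; output overshoot = -10 − (-18) = 8 dB.
Ratio = 20 / 8 = 2.5.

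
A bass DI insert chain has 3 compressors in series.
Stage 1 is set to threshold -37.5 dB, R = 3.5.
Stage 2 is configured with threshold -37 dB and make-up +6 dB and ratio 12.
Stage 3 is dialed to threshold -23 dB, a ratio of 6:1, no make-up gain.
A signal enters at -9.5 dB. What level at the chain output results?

-30.375 dB

Stage 1: -9.5 dB is 28 dB over -37.5 dB; at 3.5:1 that becomes 8 dB over, giving -29.5 dB.
Stage 2: -29.5 dB is 7.5 dB over -37 dB; at 12:1 that becomes 0.625 dB over, giving -36.375 dB; +6 dB make-up → -30.375 dB.
Stage 3: below threshold (-30.375 ≤ -23); passes unchanged; output -30.375 dB.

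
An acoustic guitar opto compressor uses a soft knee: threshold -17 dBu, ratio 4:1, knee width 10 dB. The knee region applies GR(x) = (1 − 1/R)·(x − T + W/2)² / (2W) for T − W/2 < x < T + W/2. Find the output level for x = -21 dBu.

x − T + W/2 = -21 − (-17) + 5 = 1.
GR = (1 − 1/4) × 1² / 20 = 0.75 × 1 / 20 = 0.0375 dB.
Output = -21 − 0.0375 = -21.0375 dBu.

-21.0375 dBu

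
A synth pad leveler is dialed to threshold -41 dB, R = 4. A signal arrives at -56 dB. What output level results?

-56 dB

-56 dB is 15 dB below the -41 dB threshold, so no gain reduction is applied.
Output = input = -56 dB.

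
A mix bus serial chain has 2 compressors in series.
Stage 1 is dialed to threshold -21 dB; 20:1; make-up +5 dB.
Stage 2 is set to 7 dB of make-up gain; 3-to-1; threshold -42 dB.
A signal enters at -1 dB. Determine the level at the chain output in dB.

-26 dB

Stage 1: overshoot 20 dB → 20/20 = 1 dB → -20 dB; +5 dB make-up → -15 dB.
Stage 2: overshoot 27 dB → 27/3 = 9 dB → -33 dB; +7 dB make-up → -26 dB.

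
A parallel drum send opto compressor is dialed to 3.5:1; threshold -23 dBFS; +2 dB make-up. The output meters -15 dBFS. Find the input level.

-2 dBFS

Stripping the +2 dB make-up gives -17 dBFS at the gain stage.
That's 6 dB above the -23 dBFS threshold.
Undo the ratio: input overshoot = 6 × 3.5 = 21 dB, giving input = -2 dBFS.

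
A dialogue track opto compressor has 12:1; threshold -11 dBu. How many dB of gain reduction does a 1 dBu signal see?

11 dB

Overshoot = 1 − (-11) = 12 dB.
A 12:1 ratio leaves 1 dB of that excess.
GR = overshoot in − overshoot out = 12 − 1 = 11 dB.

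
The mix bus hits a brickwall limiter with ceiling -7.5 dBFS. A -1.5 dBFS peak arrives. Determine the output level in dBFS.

At ∞:1, everything above -7.5 dBFS is held at the ceiling.

-7.5 dBFS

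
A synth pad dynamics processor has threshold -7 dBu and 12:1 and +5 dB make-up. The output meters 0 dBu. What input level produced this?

Remove make-up: 0 − 5 = -5 dBu.
The compressed level sits -5 − (-7) = 2 dB over threshold.
Undo the ratio: input overshoot = 2 × 12 = 24 dB, giving input = 17 dBu.

17 dBu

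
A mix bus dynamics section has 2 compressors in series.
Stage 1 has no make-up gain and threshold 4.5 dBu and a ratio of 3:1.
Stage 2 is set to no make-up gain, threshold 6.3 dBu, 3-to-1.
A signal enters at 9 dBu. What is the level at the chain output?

6 dBu

Stage 1: 9 dBu is 4.5 dB over 4.5 dBu; at 3:1 that becomes 1.5 dB over, giving 6 dBu.
Stage 2: below threshold (6 ≤ 6.3); passes unchanged; output 6 dBu.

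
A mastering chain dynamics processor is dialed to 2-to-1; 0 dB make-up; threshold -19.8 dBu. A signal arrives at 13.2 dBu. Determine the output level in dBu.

-3.3 dBu

13.2 dBu sits 33 dB over threshold.
At 2:1 the overshoot is divided by 2, leaving 16.5 dB above threshold.
That puts the output at -3.3 dBu.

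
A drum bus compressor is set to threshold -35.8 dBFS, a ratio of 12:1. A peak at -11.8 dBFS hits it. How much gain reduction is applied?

-11.8 dBFS exceeds the threshold by 24 dB.
A 12:1 ratio leaves 2 dB of that excess.
GR = overshoot in − overshoot out = 24 − 2 = 22 dB.

22 dB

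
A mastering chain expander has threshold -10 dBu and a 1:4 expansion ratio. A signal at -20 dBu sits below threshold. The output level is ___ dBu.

Below threshold, a 1:4 expander applies gain = (4−1)×(T − x) of attenuation.
(4−1) × 10 = 30 dB, so output = -20 − 30 = -50 dBu.

-50 dBu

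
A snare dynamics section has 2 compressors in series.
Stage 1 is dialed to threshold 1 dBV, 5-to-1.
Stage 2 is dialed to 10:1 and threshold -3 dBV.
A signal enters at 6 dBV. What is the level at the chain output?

Stage 1: overshoot 5 dB → 5/5 = 1 dB → 2 dBV.
Stage 2: overshoot 5 dB → 5/10 = 0.5 dB → -2.5 dBV.

-2.5 dBV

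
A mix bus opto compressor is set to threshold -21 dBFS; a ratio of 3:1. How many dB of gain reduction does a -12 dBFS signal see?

6 dB

The signal is 9 dB above threshold.
A 3:1 ratio leaves 3 dB of that excess.
So the signal is attenuated by 9 − 3 = 6 dB.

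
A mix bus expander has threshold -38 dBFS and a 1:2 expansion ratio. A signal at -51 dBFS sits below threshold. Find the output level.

-64 dBFS

Undershoot = (-38) − (-51) = 13 dB.
At 1:2, that expands to 26 dB under threshold.
Output = -38 − 26 = -64 dBFS.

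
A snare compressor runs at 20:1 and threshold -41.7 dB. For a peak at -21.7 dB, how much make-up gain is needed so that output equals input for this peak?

Overshoot 20 dB → 20/20 = 1 dB after compression, so the compressed level is -41.7 + 1 = -40.7 dB.
Make-up = target − compressed = -21.7 − (-40.7) = 19 dB.

19 dB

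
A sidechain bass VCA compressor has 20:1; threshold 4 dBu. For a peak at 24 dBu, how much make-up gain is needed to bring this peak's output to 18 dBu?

Without make-up, output = threshold + overshoot/20 = 4 + 1 = 5 dBu.
Gap to target: 13 dB.

13 dB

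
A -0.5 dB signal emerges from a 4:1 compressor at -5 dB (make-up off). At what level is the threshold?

-6.5 dB

Input is 6 dB above T (since output overshoot × R = input overshoot: (-5 − T)·4 = -0.5 − T gives T = -6.5 dB).
Check: -6.5 + (-0.5 − (-6.5))/4 = -6.5 + 1.5 = -5 dB. ✓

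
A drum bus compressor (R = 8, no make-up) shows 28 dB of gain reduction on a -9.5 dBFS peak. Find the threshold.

-41.5 dBFS

Let T be the threshold. Output overshoot = (input overshoot)/R, so -37.5 − T = (-9.5 − T)/8.
8·(-37.5 − T) = -9.5 − T → 7·T = -300 − (-9.5) = -290.5.
T = -290.5/7 = -41.5 dBFS.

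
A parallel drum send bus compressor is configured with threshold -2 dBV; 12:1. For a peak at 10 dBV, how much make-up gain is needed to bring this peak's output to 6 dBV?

Overshoot 12 dB → 12/12 = 1 dB after compression, so the compressed level is -2 + 1 = -1 dBV.
Make-up = target − compressed = 6 − (-1) = 7 dB.

7 dB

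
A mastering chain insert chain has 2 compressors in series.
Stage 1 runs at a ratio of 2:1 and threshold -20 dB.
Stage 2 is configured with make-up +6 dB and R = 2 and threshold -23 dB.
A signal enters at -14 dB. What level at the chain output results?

-14 dB

Stage 1: -14 dB is 6 dB over -20 dB; at 2:1 that becomes 3 dB over, giving -17 dB.
Stage 2: 6 dB above -23 dB, reduced 2:1 to 3 dB above → -20 dB; +6 dB make-up → -14 dB.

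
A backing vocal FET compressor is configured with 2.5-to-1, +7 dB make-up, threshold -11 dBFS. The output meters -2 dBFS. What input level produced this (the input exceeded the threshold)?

Before make-up, the level was -2 − 7 = -9 dBFS.
The compressed level sits -9 − (-11) = 2 dB over threshold.
Undo the ratio: input overshoot = 2 × 2.5 = 5 dB, giving input = -6 dBFS.

-6 dBFS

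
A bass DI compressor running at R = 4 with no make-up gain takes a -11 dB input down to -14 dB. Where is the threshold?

Gain reduction = -11 − (-14) = 3 dB; output overshoot = GR / (R − 1) = 3 / 3 = 1 dB.
Threshold = output − output overshoot = -14 − 1 = -15 dB.

-15 dB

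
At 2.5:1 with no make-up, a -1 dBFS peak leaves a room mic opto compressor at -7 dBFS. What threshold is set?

Input is 10 dB above T (since output overshoot × R = input overshoot: (-7 − T)·2.5 = -1 − T gives T = -11 dBFS).
Check: -11 + (-1 − (-11))/2.5 = -11 + 4 = -7 dBFS. ✓

-11 dBFS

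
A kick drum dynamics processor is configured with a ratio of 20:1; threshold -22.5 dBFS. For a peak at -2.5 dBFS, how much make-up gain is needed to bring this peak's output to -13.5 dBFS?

8 dB

Overshoot 20 dB → 20/20 = 1 dB after compression, so the compressed level is -22.5 + 1 = -21.5 dBFS.
Make-up = target − compressed = -13.5 − (-21.5) = 8 dB.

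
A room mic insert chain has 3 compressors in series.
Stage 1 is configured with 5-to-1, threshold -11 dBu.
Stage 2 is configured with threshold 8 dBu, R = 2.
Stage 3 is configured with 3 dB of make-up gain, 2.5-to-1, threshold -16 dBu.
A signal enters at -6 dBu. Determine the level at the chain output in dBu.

Stage 1: 5 dB above -11 dBu, reduced 5:1 to 1 dB above → -10 dBu.
Stage 2: -10 dBu ≤ 8 dBu, so stage 2 doesn't engage; output -10 dBu.
Stage 3: -10 dBu is 6 dB over -16 dBu; at 2.5:1 that becomes 2.4 dB over, giving -13.6 dBu; +3 dB make-up → -10.6 dBu.

-10.6 dBu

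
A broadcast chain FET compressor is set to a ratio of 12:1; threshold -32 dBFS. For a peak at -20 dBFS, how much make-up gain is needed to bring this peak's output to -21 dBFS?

10 dB

Without make-up, output = threshold + overshoot/12 = -32 + 1 = -31 dBFS.
Gap to target: 10 dB.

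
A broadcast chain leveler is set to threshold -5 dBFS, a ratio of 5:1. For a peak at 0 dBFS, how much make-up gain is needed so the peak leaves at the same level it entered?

The peak compresses to -5 + 5/5 = -4 dBFS.
To reach 0 dBFS requires 0 − (-4) = 4 dB of make-up.

4 dB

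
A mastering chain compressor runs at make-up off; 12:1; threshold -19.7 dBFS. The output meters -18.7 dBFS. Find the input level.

Post-compression overshoot = -18.7 − (-19.7) = 1 dB.
Undo the ratio: input overshoot = 1 × 12 = 12 dB, giving input = -7.7 dBFS.

-7.7 dBFS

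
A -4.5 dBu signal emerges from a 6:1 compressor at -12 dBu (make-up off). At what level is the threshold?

Input is 9 dB above T (since output overshoot × R = input overshoot: (-12 − T)·6 = -4.5 − T gives T = -13.5 dBu).
Check: -13.5 + (-4.5 − (-13.5))/6 = -13.5 + 1.5 = -12 dBu. ✓

-13.5 dBu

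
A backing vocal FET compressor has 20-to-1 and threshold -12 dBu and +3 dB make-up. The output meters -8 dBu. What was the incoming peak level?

8 dBu

Before make-up, the level was -8 − 3 = -11 dBu.
Post-compression overshoot = -11 − (-12) = 1 dB.
Input overshoot = R × output overshoot = 20 dB → input = -12 + 20 = 8 dBu.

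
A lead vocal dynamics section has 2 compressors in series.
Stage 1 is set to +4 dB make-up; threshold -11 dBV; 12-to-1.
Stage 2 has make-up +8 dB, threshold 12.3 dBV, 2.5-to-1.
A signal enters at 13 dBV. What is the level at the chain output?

Stage 1: overshoot 24 dB → 24/12 = 2 dB → -9 dBV; +4 dB make-up → -5 dBV.
Stage 2: -5 dBV ≤ 12.3 dBV, so stage 2 doesn't engage; make-up brings it to 3 dBV.

3 dBV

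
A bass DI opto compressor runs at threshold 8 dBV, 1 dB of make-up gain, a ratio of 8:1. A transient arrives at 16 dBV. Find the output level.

10 dBV

Overshoot: 16 − 8 = 8 dB.
At 8:1 the overshoot is divided by 8, leaving 1 dB above threshold.
Output = 8 + 1 = 9 dBV; make-up adds 1 dB, giving 10 dBV.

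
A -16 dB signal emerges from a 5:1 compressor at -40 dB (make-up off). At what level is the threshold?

-46 dB

Let T be the threshold. Output overshoot = (input overshoot)/R, so -40 − T = (-16 − T)/5.
5·(-40 − T) = -16 − T → 4·T = -200 − (-16) = -184.
T = -184/4 = -46 dB.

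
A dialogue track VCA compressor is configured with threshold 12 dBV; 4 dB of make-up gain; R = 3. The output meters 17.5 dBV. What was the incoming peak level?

Remove make-up: 17.5 − 4 = 13.5 dBV.
That's 1.5 dB above the 12 dBV threshold.
Input overshoot = R × output overshoot = 4.5 dB → input = 12 + 4.5 = 16.5 dBV.

16.5 dBV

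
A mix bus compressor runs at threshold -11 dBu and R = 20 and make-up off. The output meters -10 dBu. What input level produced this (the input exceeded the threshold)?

The compressed level sits -10 − (-11) = 1 dB over threshold.
Undo the ratio: input overshoot = 1 × 20 = 20 dB, giving input = 9 dBu.

9 dBu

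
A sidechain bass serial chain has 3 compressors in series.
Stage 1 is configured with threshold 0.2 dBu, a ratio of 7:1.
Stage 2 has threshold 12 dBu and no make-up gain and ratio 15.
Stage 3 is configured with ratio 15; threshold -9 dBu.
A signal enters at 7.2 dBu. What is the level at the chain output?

-8.32 dBu

Stage 1: overshoot 7 dB → 7/7 = 1 dB → 1.2 dBu.
Stage 2: below threshold (1.2 ≤ 12); passes unchanged; output 1.2 dBu.
Stage 3: overshoot 10.2 dB → 10.2/15 = 0.68 dB → -8.32 dBu.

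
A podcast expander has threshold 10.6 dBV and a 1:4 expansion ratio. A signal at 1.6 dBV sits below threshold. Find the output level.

The input is 9 dB below the 10.6 dBV threshold.
A 1:4 expander multiplies undershoot by 4: 9 × 4 = 36 dB below threshold.
Output = 10.6 − 36 = -25.4 dBV.

-25.4 dBV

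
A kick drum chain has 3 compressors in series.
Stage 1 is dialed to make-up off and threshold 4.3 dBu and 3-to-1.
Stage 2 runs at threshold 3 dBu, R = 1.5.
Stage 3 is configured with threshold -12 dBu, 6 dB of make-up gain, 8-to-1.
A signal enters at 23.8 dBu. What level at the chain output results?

Stage 1: 19.5 dB above 4.3 dBu, reduced 3:1 to 6.5 dB above → 10.8 dBu.
Stage 2: 10.8 dBu is 7.8 dB over 3 dBu; at 1.5:1 that becomes 5.2 dB over, giving 8.2 dBu.
Stage 3: 8.2 dBu is 20.2 dB over -12 dBu; at 8:1 that becomes 2.525 dB over, giving -9.475 dBu; +6 dB make-up → -3.475 dBu.

-3.475 dBu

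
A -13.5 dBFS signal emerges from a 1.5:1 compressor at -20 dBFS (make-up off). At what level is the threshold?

Input is 19.5 dB above T (since output overshoot × R = input overshoot: (-20 − T)·1.5 = -13.5 − T gives T = -33 dBFS).
Check: -33 + (-13.5 − (-33))/1.5 = -33 + 13 = -20 dBFS. ✓

-33 dBFS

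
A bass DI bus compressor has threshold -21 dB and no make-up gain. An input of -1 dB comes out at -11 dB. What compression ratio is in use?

2:1

Input overshoot = -1 − (-21) = 20 dB; output overshoot = -11 − (-21) = 10 dB.
Ratio = 20 / 10 = 2.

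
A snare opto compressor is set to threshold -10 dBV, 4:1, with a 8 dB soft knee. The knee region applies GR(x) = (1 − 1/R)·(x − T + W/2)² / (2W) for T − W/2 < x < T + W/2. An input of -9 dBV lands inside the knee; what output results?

-10.171875 dBV

x − T + W/2 = -9 − (-10) + 4 = 5.
GR = (1 − 1/4) × 5² / 16 = 0.75 × 25 / 16 = 1.171875 dB.
Output = -9 − 1.171875 = -10.171875 dBV.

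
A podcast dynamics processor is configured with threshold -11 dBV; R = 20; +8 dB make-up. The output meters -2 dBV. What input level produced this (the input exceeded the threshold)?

9 dBV

Before make-up, the level was -2 − 8 = -10 dBV.
The compressed level sits -10 − (-11) = 1 dB over threshold.
Undo the ratio: input overshoot = 1 × 20 = 20 dB, giving input = 9 dBV.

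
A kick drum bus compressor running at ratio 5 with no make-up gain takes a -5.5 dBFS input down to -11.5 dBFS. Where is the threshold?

Let T be the threshold. Output overshoot = (input overshoot)/R, so -11.5 − T = (-5.5 − T)/5.
5·(-11.5 − T) = -5.5 − T → 4·T = -57.5 − (-5.5) = -52.
T = -52/4 = -13 dBFS.

-13 dBFS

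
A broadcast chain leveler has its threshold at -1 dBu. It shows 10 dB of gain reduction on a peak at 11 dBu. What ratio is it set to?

Input overshoot = 11 − (-1) = 12 dB.
Output overshoot = 12 − 10 = 2 dB.
Ratio = input overshoot / output overshoot = 12 / 2 = 6.

6:1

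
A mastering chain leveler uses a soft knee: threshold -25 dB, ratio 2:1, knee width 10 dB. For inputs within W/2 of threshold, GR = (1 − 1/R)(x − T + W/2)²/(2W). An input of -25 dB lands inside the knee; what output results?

-25.625 dB

x − T + W/2 = -25 − (-25) + 5 = 5.
GR = (1 − 1/2) × 5² / 20 = 0.5 × 25 / 20 = 0.625 dB.
Output = -25 − 0.625 = -25.625 dB.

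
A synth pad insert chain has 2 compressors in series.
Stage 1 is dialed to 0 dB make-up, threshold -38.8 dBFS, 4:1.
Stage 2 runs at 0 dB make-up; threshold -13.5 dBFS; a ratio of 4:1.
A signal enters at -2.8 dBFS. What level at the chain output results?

Stage 1: overshoot 36 dB → 36/4 = 9 dB → -29.8 dBFS.
Stage 2: -29.8 dBFS ≤ -13.5 dBFS, so stage 2 doesn't engage; output -29.8 dBFS.

-29.8 dBFS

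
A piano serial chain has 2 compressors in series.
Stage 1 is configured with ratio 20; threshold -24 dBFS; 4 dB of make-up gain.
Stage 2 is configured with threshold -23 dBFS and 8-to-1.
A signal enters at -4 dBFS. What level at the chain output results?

Stage 1: 20 dB above -24 dBFS, reduced 20:1 to 1 dB above → -23 dBFS; +4 dB make-up → -19 dBFS.
Stage 2: -19 dBFS is 4 dB over -23 dBFS; at 8:1 that becomes 0.5 dB over, giving -22.5 dBFS.

-22.5 dBFS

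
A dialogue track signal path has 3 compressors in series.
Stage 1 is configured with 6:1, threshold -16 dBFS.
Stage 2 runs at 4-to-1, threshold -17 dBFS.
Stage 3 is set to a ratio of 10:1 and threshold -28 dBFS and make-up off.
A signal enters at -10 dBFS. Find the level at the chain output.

-26.85 dBFS

Stage 1: 6 dB above -16 dBFS, reduced 6:1 to 1 dB above → -15 dBFS.
Stage 2: 2 dB above -17 dBFS, reduced 4:1 to 0.5 dB above → -16.5 dBFS.
Stage 3: overshoot 11.5 dB → 11.5/10 = 1.15 dB → -26.85 dBFS.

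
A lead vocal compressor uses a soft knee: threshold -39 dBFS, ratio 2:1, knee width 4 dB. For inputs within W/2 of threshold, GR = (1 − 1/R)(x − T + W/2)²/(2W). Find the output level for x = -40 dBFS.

-40.0625 dBFS

x − T + W/2 = -40 − (-39) + 2 = 1.
GR = (1 − 1/2) × 1² / 8 = 0.5 × 1 / 8 = 0.0625 dB.
Output = -40 − 0.0625 = -40.0625 dBFS.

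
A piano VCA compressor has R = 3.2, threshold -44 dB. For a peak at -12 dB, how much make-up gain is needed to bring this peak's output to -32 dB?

2 dB

Overshoot 32 dB → 32/3.2 = 10 dB after compression, so the compressed level is -44 + 10 = -34 dB.
Make-up = target − compressed = -32 − (-34) = 2 dB.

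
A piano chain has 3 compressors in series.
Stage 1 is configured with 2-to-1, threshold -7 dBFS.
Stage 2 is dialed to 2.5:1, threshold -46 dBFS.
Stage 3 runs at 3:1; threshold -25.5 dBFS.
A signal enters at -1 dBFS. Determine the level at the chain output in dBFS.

Stage 1: 6 dB above -7 dBFS, reduced 2:1 to 3 dB above → -4 dBFS.
Stage 2: 42 dB above -46 dBFS, reduced 2.5:1 to 16.8 dB above → -29.2 dBFS.
Stage 3: below threshold (-29.2 ≤ -25.5); passes unchanged; output -29.2 dBFS.

-29.2 dBFS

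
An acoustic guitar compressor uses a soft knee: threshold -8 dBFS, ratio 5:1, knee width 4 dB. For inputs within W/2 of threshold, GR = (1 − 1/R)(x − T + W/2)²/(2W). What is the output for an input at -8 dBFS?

-8.4 dBFS

x − T + W/2 = -8 − (-8) + 2 = 2.
GR = (1 − 1/5) × 2² / 8 = 0.8 × 4 / 8 = 0.4 dB.
Output = -8 − 0.4 = -8.4 dBFS.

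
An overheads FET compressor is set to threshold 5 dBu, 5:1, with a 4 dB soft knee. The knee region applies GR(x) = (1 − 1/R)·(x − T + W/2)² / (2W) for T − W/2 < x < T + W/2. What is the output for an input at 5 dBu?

x − T + W/2 = 5 − 5 + 2 = 2.
GR = (1 − 1/5) × 2² / 8 = 0.8 × 4 / 8 = 0.4 dB.
Output = 5 − 0.4 = 4.6 dBu.

4.6 dBu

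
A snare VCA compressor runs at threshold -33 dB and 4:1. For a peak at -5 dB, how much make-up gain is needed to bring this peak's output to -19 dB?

The peak compresses to -33 + 28/4 = -26 dB.
To reach -19 dB requires -19 − (-26) = 7 dB of make-up.

7 dB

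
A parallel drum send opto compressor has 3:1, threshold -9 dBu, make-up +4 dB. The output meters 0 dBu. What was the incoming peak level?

Stripping the +4 dB make-up gives -4 dBu at the gain stage.
The compressed level sits -4 − (-9) = 5 dB over threshold.
Before 3:1 compression the overshoot was 5 × 3 = 15 dB, so input = -9 + 15 = 6 dBu.

6 dBu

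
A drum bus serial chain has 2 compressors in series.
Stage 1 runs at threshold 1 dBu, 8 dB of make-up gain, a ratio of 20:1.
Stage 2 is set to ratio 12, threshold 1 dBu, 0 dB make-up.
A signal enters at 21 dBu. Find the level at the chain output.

1.75 dBu

Stage 1: 21 dBu is 20 dB over 1 dBu; at 20:1 that becomes 1 dB over, giving 2 dBu; +8 dB make-up → 10 dBu.
Stage 2: 10 dBu is 9 dB over 1 dBu; at 12:1 that becomes 0.75 dB over, giving 1.75 dBu.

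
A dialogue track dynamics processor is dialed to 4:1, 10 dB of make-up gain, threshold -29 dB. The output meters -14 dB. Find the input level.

-9 dB

Stripping the +10 dB make-up gives -24 dB at the gain stage.
The compressed level sits -24 − (-29) = 5 dB over threshold.
Input overshoot = R × output overshoot = 20 dB → input = -29 + 20 = -9 dB.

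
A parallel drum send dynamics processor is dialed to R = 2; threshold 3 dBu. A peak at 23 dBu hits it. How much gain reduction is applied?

Overshoot = 23 − 3 = 20 dB.
After 2:1 compression the overshoot becomes 20/2 = 10 dB.
GR = overshoot in − overshoot out = 20 − 10 = 10 dB.

10 dB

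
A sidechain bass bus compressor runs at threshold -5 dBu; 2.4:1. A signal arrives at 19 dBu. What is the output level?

19 dBu sits 24 dB over threshold.
At 2.4:1 the overshoot is divided by 2.4, leaving 10 dB above threshold.
Output = -5 + 10 = 5 dBu.

5 dBu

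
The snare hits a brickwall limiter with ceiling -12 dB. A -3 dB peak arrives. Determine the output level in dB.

-12 dB

The limiter clamps the peak to its -12 dB ceiling.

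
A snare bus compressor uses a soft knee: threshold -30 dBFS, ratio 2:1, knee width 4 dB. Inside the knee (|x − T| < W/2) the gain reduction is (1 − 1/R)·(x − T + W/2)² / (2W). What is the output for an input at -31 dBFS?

-31.0625 dBFS

x − T + W/2 = -31 − (-30) + 2 = 1.
GR = (1 − 1/2) × 1² / 8 = 0.5 × 1 / 8 = 0.0625 dB.
Output = -31 − 0.0625 = -31.0625 dBFS.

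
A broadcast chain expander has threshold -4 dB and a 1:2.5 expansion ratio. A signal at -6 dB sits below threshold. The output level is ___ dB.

-9 dB

The input is 2 dB below the -4 dB threshold.
A 1:2.5 expander multiplies undershoot by 2.5: 2 × 2.5 = 5 dB below threshold.
Output = -4 − 5 = -9 dB.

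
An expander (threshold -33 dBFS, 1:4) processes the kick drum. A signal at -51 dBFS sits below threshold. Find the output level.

Undershoot = (-33) − (-51) = 18 dB.
At 1:4, that expands to 72 dB under threshold.
Output = -33 − 72 = -105 dBFS.

-105 dBFS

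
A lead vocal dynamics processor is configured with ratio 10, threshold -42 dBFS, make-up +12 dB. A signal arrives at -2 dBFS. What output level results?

Overshoot: -2 − (-42) = 40 dB.
10:1 compression reduces that to 40/10 = 4 dB over.
So the level is -42 + 4 = -38 dBFS; make-up adds 12 dB, giving -26 dBFS.

-26 dBFS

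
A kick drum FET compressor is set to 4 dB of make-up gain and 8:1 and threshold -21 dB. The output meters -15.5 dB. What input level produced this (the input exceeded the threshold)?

Stripping the +4 dB make-up gives -19.5 dB at the gain stage.
That's 1.5 dB above the -21 dB threshold.
Undo the ratio: input overshoot = 1.5 × 8 = 12 dB, giving input = -9 dB.

-9 dB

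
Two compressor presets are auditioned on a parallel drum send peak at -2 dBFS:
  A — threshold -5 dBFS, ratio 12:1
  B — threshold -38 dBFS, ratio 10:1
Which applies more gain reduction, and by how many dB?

B, by 29.65 dB

A: 3 dB over, compressed to 0.25 dB over, so 2.75 dB of GR.
B: 36 dB over, compressed to 3.6 dB over, so 32.4 dB of GR.
B applies 29.65 dB more gain reduction.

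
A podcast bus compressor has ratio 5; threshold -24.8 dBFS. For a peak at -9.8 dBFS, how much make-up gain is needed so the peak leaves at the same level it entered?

The peak compresses to -24.8 + 15/5 = -21.8 dBFS.
To reach -9.8 dBFS requires -9.8 − (-21.8) = 12 dB of make-up.

12 dB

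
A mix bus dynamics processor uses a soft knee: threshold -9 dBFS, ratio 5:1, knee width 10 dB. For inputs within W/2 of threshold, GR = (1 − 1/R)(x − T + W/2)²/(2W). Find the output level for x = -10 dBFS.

-10.64 dBFS

x − T + W/2 = -10 − (-9) + 5 = 4.
GR = (1 − 1/5) × 4² / 20 = 0.8 × 16 / 20 = 0.64 dB.
Output = -10 − 0.64 = -10.64 dBFS.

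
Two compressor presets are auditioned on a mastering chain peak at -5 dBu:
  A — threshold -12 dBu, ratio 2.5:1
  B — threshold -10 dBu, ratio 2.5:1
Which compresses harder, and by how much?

A: 7 dB over, compressed to 2.8 dB over, so 4.2 dB of GR.
B: 5 dB over, compressed to 2 dB over, so 3 dB of GR.
Difference: 1.2 dB in favour of A.

A, by 1.2 dB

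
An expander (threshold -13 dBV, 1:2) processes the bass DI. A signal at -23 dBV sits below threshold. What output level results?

The input is 10 dB below the -13 dBV threshold.
A 1:2 expander multiplies undershoot by 2: 10 × 2 = 20 dB below threshold.
Output = -13 − 20 = -33 dBV.

-33 dBV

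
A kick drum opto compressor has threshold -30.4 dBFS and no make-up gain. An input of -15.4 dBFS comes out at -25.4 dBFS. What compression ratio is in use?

Input overshoot = -15.4 − (-30.4) = 15 dB; output overshoot = -25.4 − (-30.4) = 5 dB.
Ratio = 15 / 5 = 3.

3:1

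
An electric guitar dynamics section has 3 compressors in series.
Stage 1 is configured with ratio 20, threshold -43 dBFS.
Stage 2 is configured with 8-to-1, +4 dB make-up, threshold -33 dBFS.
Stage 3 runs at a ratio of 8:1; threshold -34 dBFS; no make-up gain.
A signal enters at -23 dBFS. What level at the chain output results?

Stage 1: overshoot 20 dB → 20/20 = 1 dB → -42 dBFS.
Stage 2: below threshold (-42 ≤ -33); passes unchanged; make-up brings it to -38 dBFS.
Stage 3: below threshold (-38 ≤ -34); passes unchanged; output -38 dBFS.

-38 dBFS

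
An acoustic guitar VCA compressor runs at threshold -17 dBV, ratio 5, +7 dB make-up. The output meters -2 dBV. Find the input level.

23 dBV

Remove make-up: -2 − 7 = -9 dBV.
That's 8 dB above the -17 dBV threshold.
Undo the ratio: input overshoot = 8 × 5 = 40 dB, giving input = 23 dBV.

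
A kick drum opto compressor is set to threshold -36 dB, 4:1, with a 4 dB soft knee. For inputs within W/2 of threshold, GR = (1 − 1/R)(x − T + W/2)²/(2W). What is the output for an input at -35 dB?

x − T + W/2 = -35 − (-36) + 2 = 3.
GR = (1 − 1/4) × 3² / 8 = 0.75 × 9 / 8 = 0.84375 dB.
Output = -35 − 0.84375 = -35.84375 dB.

-35.84375 dB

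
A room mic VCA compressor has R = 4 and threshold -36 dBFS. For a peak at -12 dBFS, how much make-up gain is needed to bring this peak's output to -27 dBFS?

Without make-up, output = threshold + overshoot/4 = -36 + 6 = -30 dBFS.
Gap to target: 3 dB.

3 dB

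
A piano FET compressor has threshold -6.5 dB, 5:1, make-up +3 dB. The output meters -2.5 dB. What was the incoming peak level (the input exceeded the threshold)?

-1.5 dB

Before make-up, the level was -2.5 − 3 = -5.5 dB.
Post-compression overshoot = -5.5 − (-6.5) = 1 dB.
Input overshoot = R × output overshoot = 5 dB → input = -6.5 + 5 = -1.5 dB.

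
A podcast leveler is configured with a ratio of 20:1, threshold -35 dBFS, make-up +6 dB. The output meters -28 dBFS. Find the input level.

Remove make-up: -28 − 6 = -34 dBFS.
Post-compression overshoot = -34 − (-35) = 1 dB.
Input overshoot = R × output overshoot = 20 dB → input = -35 + 20 = -15 dBFS.

-15 dBFS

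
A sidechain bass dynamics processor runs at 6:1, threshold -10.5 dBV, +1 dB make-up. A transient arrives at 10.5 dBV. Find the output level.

The input is 21 dB above the -10.5 dBV threshold.
At 6:1 the overshoot is divided by 6, leaving 3.5 dB above threshold.
Output = -10.5 + 3.5 = -7 dBV; make-up adds 1 dB, giving -6 dBV.

-6 dBV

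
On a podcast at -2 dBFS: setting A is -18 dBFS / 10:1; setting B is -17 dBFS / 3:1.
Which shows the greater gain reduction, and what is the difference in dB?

A, by 4.4 dB

A: overshoot 16 dB → output overshoot 1.6 dB → GR 14.4 dB.
B: overshoot 15 dB → output overshoot 5 dB → GR 10 dB.
A reduces 4.4 dB more.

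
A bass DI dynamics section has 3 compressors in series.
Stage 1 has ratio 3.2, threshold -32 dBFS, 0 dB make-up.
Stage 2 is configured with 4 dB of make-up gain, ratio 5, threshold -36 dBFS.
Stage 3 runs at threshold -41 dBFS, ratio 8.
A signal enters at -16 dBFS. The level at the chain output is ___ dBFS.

-39.65 dBFS

Stage 1: overshoot 16 dB → 16/3.2 = 5 dB → -27 dBFS.
Stage 2: overshoot 9 dB → 9/5 = 1.8 dB → -34.2 dBFS; +4 dB make-up → -30.2 dBFS.
Stage 3: -30.2 dBFS is 10.8 dB over -41 dBFS; at 8:1 that becomes 1.35 dB over, giving -39.65 dBFS.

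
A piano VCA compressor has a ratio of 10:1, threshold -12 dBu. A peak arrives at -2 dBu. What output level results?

Overshoot: -2 − (-12) = 10 dB.
10:1 compression reduces that to 10/10 = 1 dB over.
So the level is -12 + 1 = -11 dBu.

-11 dBu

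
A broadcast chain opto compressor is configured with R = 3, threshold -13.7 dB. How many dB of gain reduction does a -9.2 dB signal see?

3 dB

-9.2 dB exceeds the threshold by 4.5 dB.
After 3:1 compression the overshoot becomes 4.5/3 = 1.5 dB.
Gain reduction = 4.5 − 1.5 = 3 dB.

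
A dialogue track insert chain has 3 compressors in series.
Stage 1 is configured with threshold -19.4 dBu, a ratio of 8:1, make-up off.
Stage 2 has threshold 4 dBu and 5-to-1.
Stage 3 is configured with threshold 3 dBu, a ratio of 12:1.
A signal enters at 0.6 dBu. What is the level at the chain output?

-16.9 dBu

Stage 1: 0.6 dBu is 20 dB over -19.4 dBu; at 8:1 that becomes 2.5 dB over, giving -16.9 dBu.
Stage 2: below threshold (-16.9 ≤ 4); passes unchanged; output -16.9 dBu.
Stage 3: below threshold (-16.9 ≤ 3); passes unchanged; output -16.9 dBu.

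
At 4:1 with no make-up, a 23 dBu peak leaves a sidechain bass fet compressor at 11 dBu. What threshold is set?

Input is 16 dB above T (since output overshoot × R = input overshoot: (11 − T)·4 = 23 − T gives T = 7 dBu).
Check: 7 + (23 − 7)/4 = 7 + 4 = 11 dBu. ✓

7 dBu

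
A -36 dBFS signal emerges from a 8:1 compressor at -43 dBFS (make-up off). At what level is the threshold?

Input is 8 dB above T (since output overshoot × R = input overshoot: (-43 − T)·8 = -36 − T gives T = -44 dBFS).
Check: -44 + (-36 − (-44))/8 = -44 + 1 = -43 dBFS. ✓

-44 dBFS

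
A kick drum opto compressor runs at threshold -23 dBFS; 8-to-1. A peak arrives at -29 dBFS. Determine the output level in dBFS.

-29 dBFS is 6 dB below the -23 dBFS threshold, so no gain reduction is applied.
Output = input = -29 dBFS.

-29 dBFS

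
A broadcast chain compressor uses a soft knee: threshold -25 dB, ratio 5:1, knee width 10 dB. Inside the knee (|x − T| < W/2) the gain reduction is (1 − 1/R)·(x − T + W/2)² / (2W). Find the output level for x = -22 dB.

-24.56 dB

x − T + W/2 = -22 − (-25) + 5 = 8.
GR = (1 − 1/5) × 8² / 20 = 0.8 × 64 / 20 = 2.56 dB.
Output = -22 − 2.56 = -24.56 dB.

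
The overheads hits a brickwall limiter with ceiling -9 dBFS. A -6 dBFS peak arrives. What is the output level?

The limiter clamps the peak to its -9 dBFS ceiling.

-9 dBFS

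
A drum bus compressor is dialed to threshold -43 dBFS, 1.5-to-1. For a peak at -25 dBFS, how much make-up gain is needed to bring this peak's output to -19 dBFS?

The peak compresses to -43 + 18/1.5 = -31 dBFS.
To reach -19 dBFS requires -19 − (-31) = 12 dB of make-up.

12 dB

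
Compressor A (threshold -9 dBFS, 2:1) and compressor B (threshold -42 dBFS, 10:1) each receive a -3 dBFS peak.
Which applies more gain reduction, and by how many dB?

A: GR = 6 − 6/2 = 3 dB.
B: GR = 39 − 39/10 = 35.1 dB.
Difference: 32.1 dB in favour of B.

B, by 32.1 dB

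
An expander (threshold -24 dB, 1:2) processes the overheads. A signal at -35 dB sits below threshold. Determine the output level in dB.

-46 dB

Below threshold, a 1:2 expander applies gain = (2−1)×(T − x) of attenuation.
(2−1) × 11 = 11 dB, so output = -35 − 11 = -46 dB.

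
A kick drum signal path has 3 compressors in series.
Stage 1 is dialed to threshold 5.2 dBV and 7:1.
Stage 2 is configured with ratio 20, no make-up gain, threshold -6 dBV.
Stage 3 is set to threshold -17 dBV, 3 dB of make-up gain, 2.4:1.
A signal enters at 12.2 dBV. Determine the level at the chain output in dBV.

-9.1625 dBV

Stage 1: overshoot 7 dB → 7/7 = 1 dB → 6.2 dBV.
Stage 2: overshoot 12.2 dB → 12.2/20 = 0.61 dB → -5.39 dBV.
Stage 3: overshoot 11.61 dB → 11.61/2.4 = 4.8375 dB → -12.1625 dBV; +3 dB make-up → -9.1625 dBV.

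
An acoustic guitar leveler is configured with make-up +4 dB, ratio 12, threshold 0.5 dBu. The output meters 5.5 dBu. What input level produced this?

12.5 dBu

Before make-up, the level was 5.5 − 4 = 1.5 dBu.
That's 1 dB above the 0.5 dBu threshold.
Input overshoot = R × output overshoot = 12 dB → input = 0.5 + 12 = 12.5 dBu.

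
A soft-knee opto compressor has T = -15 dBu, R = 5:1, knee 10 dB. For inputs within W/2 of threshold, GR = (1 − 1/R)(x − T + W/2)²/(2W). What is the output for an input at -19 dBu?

-19.04 dBu

x − T + W/2 = -19 − (-15) + 5 = 1.
GR = (1 − 1/5) × 1² / 20 = 0.8 × 1 / 20 = 0.04 dB.
Output = -19 − 0.04 = -19.04 dBu.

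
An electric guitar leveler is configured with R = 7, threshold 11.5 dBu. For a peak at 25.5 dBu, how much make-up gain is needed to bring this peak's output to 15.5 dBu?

The peak compresses to 11.5 + 14/7 = 13.5 dBu.
To reach 15.5 dBu requires 15.5 − 13.5 = 2 dB of make-up.

2 dB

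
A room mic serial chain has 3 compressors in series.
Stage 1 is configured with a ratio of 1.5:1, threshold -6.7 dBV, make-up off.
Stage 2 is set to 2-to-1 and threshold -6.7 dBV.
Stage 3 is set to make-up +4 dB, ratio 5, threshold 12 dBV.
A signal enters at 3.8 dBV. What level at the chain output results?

Stage 1: 3.8 dBV is 10.5 dB over -6.7 dBV; at 1.5:1 that becomes 7 dB over, giving 0.3 dBV.
Stage 2: 0.3 dBV is 7 dB over -6.7 dBV; at 2:1 that becomes 3.5 dB over, giving -3.2 dBV.
Stage 3: -3.2 dBV ≤ 12 dBV, so stage 3 doesn't engage; make-up brings it to 0.8 dBV.

0.8 dBV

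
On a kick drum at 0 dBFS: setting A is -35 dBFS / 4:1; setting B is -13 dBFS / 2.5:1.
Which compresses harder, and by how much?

A, by 18.45 dB

A: overshoot 35 dB → output overshoot 8.75 dB → GR 26.25 dB.
B: overshoot 13 dB → output overshoot 5.2 dB → GR 7.8 dB.
A reduces 18.45 dB more.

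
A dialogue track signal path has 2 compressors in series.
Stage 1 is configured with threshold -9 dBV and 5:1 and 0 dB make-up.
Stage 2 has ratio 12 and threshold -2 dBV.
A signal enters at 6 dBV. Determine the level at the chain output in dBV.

Stage 1: 6 dBV is 15 dB over -9 dBV; at 5:1 that becomes 3 dB over, giving -6 dBV.
Stage 2: below threshold (-6 ≤ -2); passes unchanged; output -6 dBV.

-6 dBV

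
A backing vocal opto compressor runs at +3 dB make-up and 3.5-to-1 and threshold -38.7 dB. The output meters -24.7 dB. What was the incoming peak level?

Before make-up, the level was -24.7 − 3 = -27.7 dB.
The compressed level sits -27.7 − (-38.7) = 11 dB over threshold.
Input overshoot = R × output overshoot = 38.5 dB → input = -38.7 + 38.5 = -0.2 dB.

-0.2 dB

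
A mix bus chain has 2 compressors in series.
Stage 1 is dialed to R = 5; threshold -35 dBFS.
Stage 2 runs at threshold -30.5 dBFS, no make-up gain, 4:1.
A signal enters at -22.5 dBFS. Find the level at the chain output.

-32.5 dBFS

Stage 1: -22.5 dBFS is 12.5 dB over -35 dBFS; at 5:1 that becomes 2.5 dB over, giving -32.5 dBFS.
Stage 2: -32.5 dBFS is at or below the -30.5 dBFS threshold — no compression; output -32.5 dBFS.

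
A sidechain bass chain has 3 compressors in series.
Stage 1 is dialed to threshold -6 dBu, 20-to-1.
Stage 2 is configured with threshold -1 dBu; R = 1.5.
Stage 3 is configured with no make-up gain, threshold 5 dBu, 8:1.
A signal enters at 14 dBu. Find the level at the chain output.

Stage 1: overshoot 20 dB → 20/20 = 1 dB → -5 dBu.
Stage 2: -5 dBu ≤ -1 dBu, so stage 2 doesn't engage; output -5 dBu.
Stage 3: below threshold (-5 ≤ 5); passes unchanged; output -5 dBu.

-5 dBu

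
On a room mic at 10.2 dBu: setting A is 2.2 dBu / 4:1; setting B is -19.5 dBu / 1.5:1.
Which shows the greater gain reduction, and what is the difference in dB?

A: GR = 8 − 8/4 = 6 dB.
B: GR = 29.7 − 29.7/1.5 = 9.9 dB.
B applies 3.9 dB more gain reduction.

B, by 3.9 dB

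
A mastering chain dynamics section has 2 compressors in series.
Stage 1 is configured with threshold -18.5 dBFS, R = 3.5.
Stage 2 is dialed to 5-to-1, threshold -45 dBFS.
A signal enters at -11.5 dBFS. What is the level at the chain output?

-39.3 dBFS

Stage 1: -11.5 dBFS is 7 dB over -18.5 dBFS; at 3.5:1 that becomes 2 dB over, giving -16.5 dBFS.
Stage 2: overshoot 28.5 dB → 28.5/5 = 5.7 dB → -39.3 dBFS.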